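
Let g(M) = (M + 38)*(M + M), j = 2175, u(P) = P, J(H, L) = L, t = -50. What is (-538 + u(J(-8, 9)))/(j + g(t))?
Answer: -529/3375 ≈ -0.15674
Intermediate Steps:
g(M) = 2*M*(38 + M) (g(M) = (38 + M)*(2*M) = 2*M*(38 + M))
(-538 + u(J(-8, 9)))/(j + g(t)) = (-538 + 9)/(2175 + 2*(-50)*(38 - 50)) = -529/(2175 + 2*(-50)*(-12)) = -529/(2175 + 1200) = -529/3375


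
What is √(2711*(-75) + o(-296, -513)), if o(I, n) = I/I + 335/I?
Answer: I*√4453633686/148 ≈ 450.92*I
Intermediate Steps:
o(I, n) = 1 + 335/I
√(2711*(-75) + o(-296, -513)) = √(2711*(-75) + (335 - 296)/(-296)) = √(-203325 - 1/296*39) = √(-203325 - 39/296) = √(-60184239/296) = I*√4453633686/148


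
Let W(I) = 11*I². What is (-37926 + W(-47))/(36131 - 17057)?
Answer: -13627/19074 ≈ -0.71443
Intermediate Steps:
(-37926 + W(-47))/(36131 - 17057) = (-37926 + 11*(-47)²)/(36131 - 17057) = (-37926 + 11*2209)/19074 = (-37926 + 24299)*(1/19074) = -13627*1/19074 = -13627/19074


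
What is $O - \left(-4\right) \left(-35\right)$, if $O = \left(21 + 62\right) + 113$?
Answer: $56$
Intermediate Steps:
$O = 196$ ($O = 83 + 113 = 196$)
$O - \left(-4\right) \left(-35\right) = 196 - \left(-4\right) \left(-35\right) = 196 - 140 = 56$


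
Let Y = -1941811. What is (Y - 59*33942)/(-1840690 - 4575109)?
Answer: 3944389/6415799 ≈ 0.61479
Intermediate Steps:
(Y - 59*33942)/(-1840690 - 4575109) = (-1941811 - 59*33942)/(-1840690 - 4575109) = (-1941811 - 2002578)/(-6415799) = -3944389*(-1/6415799) = 3944389/6415799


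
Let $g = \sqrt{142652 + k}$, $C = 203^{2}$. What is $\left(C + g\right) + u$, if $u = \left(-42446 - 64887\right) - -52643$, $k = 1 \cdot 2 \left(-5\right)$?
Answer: $-13481 + \sqrt{142642} \approx -13103.0$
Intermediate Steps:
$C = 41209$
$k = -10$ ($k = 2 \left(-5\right) = -10$)
$g = \sqrt{142642}$ ($g = \sqrt{142652 - 10} = \sqrt{142642} \approx 377.68$)
$u = -54690$ ($u = -107333 + 52643 = -54690$)
$\left(C + g\right) + u = \left(41209 + \sqrt{142642}\right) - 54690 = -13481 + \sqrt{142642}$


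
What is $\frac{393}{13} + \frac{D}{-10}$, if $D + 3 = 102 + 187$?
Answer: $\frac{106}{65} \approx 1.6308$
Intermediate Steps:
$D = 286$ ($D = -3 + \left(102 + 187\right) = -3 + 289 = 286$)
$\frac{393}{13} + \frac{D}{-10} = \frac{393}{13} + \frac{286}{-10} = 393 \cdot \frac{1}{13} + 286 \left(- \frac{1}{10}\right) = \frac{393}{13} - \frac{143}{5} = \frac{106}{65}$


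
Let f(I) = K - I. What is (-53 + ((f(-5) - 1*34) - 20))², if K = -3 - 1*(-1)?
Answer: 10816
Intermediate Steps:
K = -2 (K = -3 + 1 = -2)
f(I) = -2 - I
(-53 + ((f(-5) - 1*34) - 20))² = (-53 + (((-2 - 1*(-5)) - 1*34) - 20))² = (-53 + (((-2 + 5) - 34) - 20))² = (-53 + ((3 - 34) - 20))² = (-53 + (-31 - 20))² = (-53 - 51)² = (-104)² = 10816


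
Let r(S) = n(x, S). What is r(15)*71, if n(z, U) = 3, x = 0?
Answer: 213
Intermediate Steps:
r(S) = 3
r(15)*71 = 3*71 = 213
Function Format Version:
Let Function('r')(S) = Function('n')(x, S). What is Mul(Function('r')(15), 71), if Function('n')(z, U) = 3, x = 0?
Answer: 213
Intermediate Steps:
Function('r')(S) = 3
Mul(Function('r')(15), 71) = Mul(3, 71) = 213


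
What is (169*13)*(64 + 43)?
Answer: 235079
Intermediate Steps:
(169*13)*(64 + 43) = 2197*107 = 235079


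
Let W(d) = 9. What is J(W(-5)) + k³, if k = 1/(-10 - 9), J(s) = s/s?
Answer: 6858/6859 ≈ 0.99985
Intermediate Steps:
J(s) = 1
k = -1/19 (k = 1/(-19) = -1/19 ≈ -0.052632)
J(W(-5)) + k³ = 1 + (-1/19)³ = 1 - 1/6859 = 6858/6859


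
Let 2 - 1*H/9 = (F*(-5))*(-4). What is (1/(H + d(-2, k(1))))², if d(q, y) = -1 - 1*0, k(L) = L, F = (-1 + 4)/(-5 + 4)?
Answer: 1/310249 ≈ 3.2232e-6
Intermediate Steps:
F = -3 (F = 3/(-1) = 3*(-1) = -3)
d(q, y) = -1 (d(q, y) = -1 + 0 = -1)
H = 558 (H = 18 - 9*(-3*(-5))*(-4) = 18 - 135*(-4) = 18 - 9*(-60) = 18 + 540 = 558)
(1/(H + d(-2, k(1))))² = (1/(558 - 1))² = (1/557)² = 1/310249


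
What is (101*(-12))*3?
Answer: -3636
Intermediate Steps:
(101*(-12))*3 = -1212*3 = -3636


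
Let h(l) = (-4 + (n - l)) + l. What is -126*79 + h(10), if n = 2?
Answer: -9956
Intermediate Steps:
h(l) = -2 (h(l) = (-4 + (2 - l)) + l = (-2 - l) + l = -2)
-126*79 + h(10) = -126*79 - 2 = -9954 - 2 = -9956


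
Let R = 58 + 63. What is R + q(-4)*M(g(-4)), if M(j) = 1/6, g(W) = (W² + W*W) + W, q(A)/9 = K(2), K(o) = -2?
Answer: 118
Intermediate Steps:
q(A) = -18 (q(A) = 9*(-2) = -18)
R = 121
g(W) = W + 2*W² (g(W) = (W² + W²) + W = 2*W² + W = W + 2*W²)
M(j) = ⅙
R + q(-4)*M(g(-4)) = 121 - 18*⅙ = 121 - 3 = 118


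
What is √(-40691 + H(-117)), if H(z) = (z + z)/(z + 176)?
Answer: 11*I*√1170737/59 ≈ 201.73*I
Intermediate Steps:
H(z) = 2*z/(176 + z) (H(z) = (2*z)/(176 + z) = 2*z/(176 + z))
√(-40691 + H(-117)) = √(-40691 + 2*(-117)/(176 - 117)) = √(-40691 + 2*(-117)/59) = √(-40691 + 2*(-117)*(1/59)) = √(-40691 - 234/59) = √(-2401003/59) = 11*I*√1170737/59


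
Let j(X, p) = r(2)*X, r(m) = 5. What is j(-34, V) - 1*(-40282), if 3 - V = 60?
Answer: 40112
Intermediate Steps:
V = -57 (V = 3 - 1*60 = 3 - 60 = -57)
j(X, p) = 5*X
j(-34, V) - 1*(-40282) = 5*(-34) - 1*(-40282) = -170 + 40282 = 40112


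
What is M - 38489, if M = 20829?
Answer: -17660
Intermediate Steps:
M - 38489 = 20829 - 38489 = -17660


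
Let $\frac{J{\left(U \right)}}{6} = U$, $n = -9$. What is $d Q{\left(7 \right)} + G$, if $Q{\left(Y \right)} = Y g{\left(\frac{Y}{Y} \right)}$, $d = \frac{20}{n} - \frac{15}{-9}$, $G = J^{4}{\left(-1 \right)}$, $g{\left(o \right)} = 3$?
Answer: $\frac{3853}{3} \approx 1284.3$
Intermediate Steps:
$J{\left(U \right)} = 6 U$
$G = 1296$ ($G = \left(6 \left(-1\right)\right)^{4} = \left(-6\right)^{4} = 1296$)
$d = - \frac{5}{9}$ ($d = \frac{20}{-9} - \frac{15}{-9} = 20 \left(- \frac{1}{9}\right) - - \frac{5}{3} = - \frac{20}{9} + \frac{5}{3} = - \frac{5}{9} \approx -0.55556$)
$Q{\left(Y \right)} = 3 Y$ ($Q{\left(Y \right)} = Y 3 = 3 Y$)
$d Q{\left(7 \right)} + G = - \frac{5 \cdot 3 \cdot 7}{9} + 1296 = \left(- \frac{5}{9}\right) 21 + 1296 = - \frac{35}{3} + 1296 = \frac{3853}{3}$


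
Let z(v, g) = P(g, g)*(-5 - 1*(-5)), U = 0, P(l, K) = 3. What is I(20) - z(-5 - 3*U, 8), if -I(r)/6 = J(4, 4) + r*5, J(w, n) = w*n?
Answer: -696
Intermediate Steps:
J(w, n) = n*w
I(r) = -96 - 30*r (I(r) = -6*(4*4 + r*5) = -6*(16 + 5*r) = -96 - 30*r)
z(v, g) = 0 (z(v, g) = 3*(-5 - 1*(-5)) = 3*(-5 + 5) = 3*0 = 0)
I(20) - z(-5 - 3*U, 8) = (-96 - 30*20) - 1*0 = (-96 - 600) + 0 = -696 + 0 = -696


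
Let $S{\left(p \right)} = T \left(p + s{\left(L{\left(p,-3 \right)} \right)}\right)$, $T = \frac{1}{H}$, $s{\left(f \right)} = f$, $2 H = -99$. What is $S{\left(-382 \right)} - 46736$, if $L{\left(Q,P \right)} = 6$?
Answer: $- \frac{4626112}{99} \approx -46728.0$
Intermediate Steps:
$H = - \frac{99}{2}$ ($H = \frac{1}{2} \left(-99\right) = - \frac{99}{2} \approx -49.5$)
$T = - \frac{2}{99}$ ($T = \frac{1}{- \frac{99}{2}} = - \frac{2}{99} \approx -0.020202$)
$S{\left(p \right)} = - \frac{4}{33} - \frac{2 p}{99}$ ($S{\left(p \right)} = - \frac{2 \left(p + 6\right)}{99} = - \frac{2 \left(6 + p\right)}{99} = - \frac{4}{33} - \frac{2 p}{99}$)
$S{\left(-382 \right)} - 46736 = \left(- \frac{4}{33} - - \frac{764}{99}\right) - 46736 = \left(- \frac{4}{33} + \frac{764}{99}\right) - 46736 = \frac{752}{99} - 46736 = - \frac{4626112}{99}$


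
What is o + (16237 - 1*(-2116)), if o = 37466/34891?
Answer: 640391989/34891 ≈ 18354.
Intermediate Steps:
o = 37466/34891 (o = 37466*(1/34891) = 37466/34891 ≈ 1.0738)
o + (16237 - 1*(-2116)) = 37466/34891 + (16237 - 1*(-2116)) = 37466/34891 + (16237 + 2116) = 37466/34891 + 18353 = 640391989/34891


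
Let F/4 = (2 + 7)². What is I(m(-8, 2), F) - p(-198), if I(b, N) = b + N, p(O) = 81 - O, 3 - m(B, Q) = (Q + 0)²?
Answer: 44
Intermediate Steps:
m(B, Q) = 3 - Q² (m(B, Q) = 3 - (Q + 0)² = 3 - Q²)
F = 324 (F = 4*(2 + 7)² = 4*9² = 4*81 = 324)
I(b, N) = N + b
I(m(-8, 2), F) - p(-198) = (324 + (3 - 1*2²)) - (81 - 1*(-198)) = (324 + (3 - 1*4)) - (81 + 198) = (324 + (3 - 4)) - 1*279 = (324 - 1) - 279 = 323 - 279 = 44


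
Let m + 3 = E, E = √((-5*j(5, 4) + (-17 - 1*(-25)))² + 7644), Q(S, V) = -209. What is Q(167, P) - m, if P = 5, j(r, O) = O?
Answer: -206 - 2*√1947 ≈ -294.25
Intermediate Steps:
E = 2*√1947 (E = √((-5*4 + (-17 - 1*(-25)))² + 7644) = √((-20 + (-17 + 25))² + 7644) = √((-20 + 8)² + 7644) = √((-12)² + 7644) = √(144 + 7644) = √7788 = 2*√1947 ≈ 88.250)
m = -3 + 2*√1947 ≈ 85.250
Q(167, P) - m = -209 - (-3 + 2*√1947) = -209 + (3 - 2*√1947) = -206 - 2*√1947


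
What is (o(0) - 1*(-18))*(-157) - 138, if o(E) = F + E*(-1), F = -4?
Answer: -2336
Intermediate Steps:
o(E) = -4 - E (o(E) = -4 + E*(-1) = -4 - E)
(o(0) - 1*(-18))*(-157) - 138 = ((-4 - 1*0) - 1*(-18))*(-157) - 138 = ((-4 + 0) + 18)*(-157) - 138 = (-4 + 18)*(-157) - 138 = 14*(-157) - 138 = -2198 - 138 = -2336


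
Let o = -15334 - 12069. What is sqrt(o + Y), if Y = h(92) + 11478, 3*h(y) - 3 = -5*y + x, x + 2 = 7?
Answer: I*sqrt(144681)/3 ≈ 126.79*I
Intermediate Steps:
x = 5 (x = -2 + 7 = 5)
h(y) = 8/3 - 5*y/3 (h(y) = 1 + (-5*y + 5)/3 = 1 + (5 - 5*y)/3 = 1 + (5/3 - 5*y/3) = 8/3 - 5*y/3)
o = -27403
Y = 33982/3 (Y = (8/3 - 5/3*92) + 11478 = (8/3 - 460/3) + 11478 = -452/3 + 11478 = 33982/3 ≈ 11327.)
sqrt(o + Y) = sqrt(-27403 + 33982/3) = sqrt(-48227/3) = I*sqrt(144681)/3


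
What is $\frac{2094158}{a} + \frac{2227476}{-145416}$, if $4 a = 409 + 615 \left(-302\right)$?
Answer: $- \frac{135907866559}{2245719878} \approx -60.519$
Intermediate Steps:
$a = - \frac{185321}{4}$ ($a = \frac{409 + 615 \left(-302\right)}{4} = \frac{409 - 185730}{4} = \frac{1}{4} \left(-185321\right) = - \frac{185321}{4} \approx -46330.0$)
$\frac{2094158}{a} + \frac{2227476}{-145416} = \frac{2094158}{- \frac{185321}{4}} + \frac{2227476}{-145416} = 2094158 \left(- \frac{4}{185321}\right) + 2227476 \left(- \frac{1}{145416}\right) = - \frac{8376632}{185321} - \frac{185623}{12118} = - \frac{135907866559}{2245719878}$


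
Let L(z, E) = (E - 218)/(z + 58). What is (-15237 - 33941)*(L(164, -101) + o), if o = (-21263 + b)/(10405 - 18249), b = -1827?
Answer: -435913792/5883 ≈ -74097.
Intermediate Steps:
L(z, E) = (-218 + E)/(58 + z)
o = 11545/3922 (o = (-21263 - 1827)/(10405 - 18249) = -23090/(-7844) = -23090*(-1/7844) = 11545/3922 ≈ 2.9436)
(-15237 - 33941)*(L(164, -101) + o) = (-15237 - 33941)*((-218 - 101)/(58 + 164) + 11545/3922) = -49178*(-319/222 + 11545/3922) = -49178*8864/5883 = -435913792/5883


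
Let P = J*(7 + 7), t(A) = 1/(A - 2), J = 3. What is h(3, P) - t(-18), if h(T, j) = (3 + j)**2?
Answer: 40501/20 ≈ 2025.1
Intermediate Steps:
t(A) = 1/(-2 + A)
P = 42 (P = 3*(7 + 7) = 3*14 = 42)
h(3, P) - t(-18) = (3 + 42)**2 - 1/(-2 - 18) = 45**2 - 1/(-20) = 2025 - 1*(-1/20) = 2025 + 1/20 = 40501/20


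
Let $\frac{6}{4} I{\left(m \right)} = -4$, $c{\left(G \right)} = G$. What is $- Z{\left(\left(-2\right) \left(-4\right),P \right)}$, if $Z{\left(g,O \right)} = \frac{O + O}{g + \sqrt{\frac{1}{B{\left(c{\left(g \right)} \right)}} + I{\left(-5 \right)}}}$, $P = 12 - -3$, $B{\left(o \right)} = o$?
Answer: $- \frac{5760}{1597} + \frac{60 i \sqrt{366}}{1597} \approx -3.6068 + 0.71877 i$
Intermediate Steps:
$I{\left(m \right)} = - \frac{8}{3}$ ($I{\left(m \right)} = \frac{2}{3} \left(-4\right) = - \frac{8}{3}$)
$P = 15$ ($P = 12 + 3 = 15$)
$Z{\left(g,O \right)} = \frac{2 O}{g + \sqrt{- \frac{8}{3} + \frac{1}{g}}}$ ($Z{\left(g,O \right)} = \frac{O + O}{g + \sqrt{\frac{1}{g} - \frac{8}{3}}} = \frac{2 O}{g + \sqrt{- \frac{8}{3} + \frac{1}{g}}}$)
$- Z{\left(\left(-2\right) \left(-4\right),P \right)} = - \frac{6 \cdot 15}{3 \left(\left(-2\right) \left(-4\right)\right) + \sqrt{3} \sqrt{-8 + \frac{3}{\left(-2\right) \left(-4\right)}}} = - \frac{6 \cdot 15}{3 \cdot 8 + \sqrt{3} \sqrt{-8 + \frac{3}{8}}} = - \frac{6 \cdot 15}{24 + \sqrt{3} \sqrt{-8 + 3 \cdot \frac{1}{8}}} = - \frac{6 \cdot 15}{24 + \sqrt{3} \sqrt{-8 + \frac{3}{8}}} = - \frac{6 \cdot 15}{24 + \sqrt{3} \sqrt{- \frac{61}{8}}} = - \frac{6 \cdot 15}{24 + \sqrt{3} \frac{i \sqrt{122}}{4}} = - \frac{6 \cdot 15}{24 + \frac{i \sqrt{366}}{4}} = - \frac{90}{24 + \frac{i \sqrt{366}}{4}}$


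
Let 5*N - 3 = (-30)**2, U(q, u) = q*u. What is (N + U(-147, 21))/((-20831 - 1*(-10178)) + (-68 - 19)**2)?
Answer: 1211/1285 ≈ 0.94241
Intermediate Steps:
N = 903/5 (N = 3/5 + (1/5)*(-30)**2 = 3/5 + (1/5)*900 = 3/5 + 180 = 903/5 ≈ 180.60)
(N + U(-147, 21))/((-20831 - 1*(-10178)) + (-68 - 19)**2) = (903/5 - 147*21)/((-20831 - 1*(-10178)) + (-68 - 19)**2) = (903/5 - 3087)/((-20831 + 10178) + (-87)**2) = -14532/(5*(-10653 + 7569)) = -14532/5/(-3084) = -14532/5*(-1/3084) = 1211/1285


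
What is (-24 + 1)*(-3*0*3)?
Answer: 0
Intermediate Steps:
(-24 + 1)*(-3*0*3) = -0*3 = -23*0 = 0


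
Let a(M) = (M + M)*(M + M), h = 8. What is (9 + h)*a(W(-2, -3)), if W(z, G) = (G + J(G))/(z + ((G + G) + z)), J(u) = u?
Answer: 612/25 ≈ 24.480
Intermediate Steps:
W(z, G) = 2*G/(2*G + 2*z) (W(z, G) = (G + G)/(z + ((G + G) + z)) = (2*G)/(z + (2*G + z)) = (2*G)/(z + (z + 2*G)) = (2*G)/(2*G + 2*z) = 2*G/(2*G + 2*z))
a(M) = 4*M**2 (a(M) = (2*M)*(2*M) = 4*M**2)
(9 + h)*a(W(-2, -3)) = (9 + 8)*(4*(-3/(-3 - 2))**2) = 17*(4*(-3/(-5))**2) = 17*(4*(-3*(-1/5))**2) = 17*(4*(3/5)**2) = 17*(4*(9/25)) = 17*(36/25) = 612/25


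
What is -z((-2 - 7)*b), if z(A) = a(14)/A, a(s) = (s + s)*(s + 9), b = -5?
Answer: -644/45 ≈ -14.311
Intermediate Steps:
a(s) = 2*s*(9 + s) (a(s) = (2*s)*(9 + s) = 2*s*(9 + s))
z(A) = 644/A (z(A) = (2*14*(9 + 14))/A = (2*14*23)/A = 644/A)
-z((-2 - 7)*b) = -644/((-2 - 7)*(-5)) = -644/((-9*(-5))) = -644/45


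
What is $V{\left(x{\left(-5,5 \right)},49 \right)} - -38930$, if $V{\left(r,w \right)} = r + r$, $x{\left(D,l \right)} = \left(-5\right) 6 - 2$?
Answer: $38866$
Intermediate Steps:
$x{\left(D,l \right)} = -32$ ($x{\left(D,l \right)} = -30 - 2 = -32$)
$V{\left(r,w \right)} = 2 r$
$V{\left(x{\left(-5,5 \right)},49 \right)} - -38930 = 2 \left(-32\right) - -38930 = -64 + 38930 = 38866$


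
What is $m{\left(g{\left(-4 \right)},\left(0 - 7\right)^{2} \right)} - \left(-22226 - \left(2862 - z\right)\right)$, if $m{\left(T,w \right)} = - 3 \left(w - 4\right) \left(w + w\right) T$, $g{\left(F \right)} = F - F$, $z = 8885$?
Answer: $16203$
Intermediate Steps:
$g{\left(F \right)} = 0$
$m{\left(T,w \right)} = - 6 T w \left(-4 + w\right)$ ($m{\left(T,w \right)} = - 3 \left(-4 + w\right) 2 w T = - 3 \cdot 2 w \left(-4 + w\right) T = - 6 w \left(-4 + w\right) T = - 6 T w \left(-4 + w\right)$)
$m{\left(g{\left(-4 \right)},\left(0 - 7\right)^{2} \right)} - \left(-22226 - \left(2862 - z\right)\right) = 6 \cdot 0 \left(0 - 7\right)^{2} \left(4 - \left(0 - 7\right)^{2}\right) - \left(-22226 - \left(2862 - 8885\right)\right) = 6 \cdot 0 \left(-7\right)^{2} \left(4 - \left(-7\right)^{2}\right) - \left(-22226 - \left(2862 - 8885\right)\right) = 6 \cdot 0 \cdot 49 \left(4 - 49\right) - \left(-22226 - -6023\right) = 6 \cdot 0 \cdot 49 \left(4 - 49\right) - \left(-22226 + 6023\right) = 6 \cdot 0 \cdot 49 \left(-45\right) - -16203 = 0 + 16203 = 16203$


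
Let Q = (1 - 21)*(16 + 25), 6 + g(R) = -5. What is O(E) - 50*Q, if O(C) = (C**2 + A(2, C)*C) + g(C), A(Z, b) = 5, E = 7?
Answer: 41073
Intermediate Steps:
g(R) = -11 (g(R) = -6 - 5 = -11)
Q = -820 (Q = -20*41 = -820)
O(C) = -11 + C**2 + 5*C (O(C) = (C**2 + 5*C) - 11 = -11 + C**2 + 5*C)
O(E) - 50*Q = (-11 + 7**2 + 5*7) - 50*(-820) = (-11 + 49 + 35) + 41000 = 73 + 41000 = 41073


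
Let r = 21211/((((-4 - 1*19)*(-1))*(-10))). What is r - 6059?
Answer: -1414781/230 ≈ -6151.2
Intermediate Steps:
r = -21211/230 (r = 21211/((((-4 - 19)*(-1))*(-10))) = 21211/((-23*(-1)*(-10))) = 21211/((23*(-10))) = 21211/(-230) = 21211*(-1/230) = -21211/230 ≈ -92.222)
r - 6059 = -21211/230 - 6059 = -1414781/230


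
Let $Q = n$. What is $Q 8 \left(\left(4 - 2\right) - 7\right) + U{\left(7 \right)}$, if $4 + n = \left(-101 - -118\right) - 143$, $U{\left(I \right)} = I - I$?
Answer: $5200$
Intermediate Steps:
$U{\left(I \right)} = 0$
$n = -130$ ($n = -4 - 126 = -130$)
$Q = -130$
$Q 8 \left(\left(4 - 2\right) - 7\right) + U{\left(7 \right)} = - 130 \cdot 8 \left(\left(4 - 2\right) - 7\right) + 0 = - 130 \cdot 8 \left(2 - 7\right) + 0 = - 130 \cdot 8 \left(-5\right) + 0 = \left(-130\right) \left(-40\right) + 0 = 5200 + 0 = 5200$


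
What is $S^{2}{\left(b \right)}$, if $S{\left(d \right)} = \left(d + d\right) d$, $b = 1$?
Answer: $4$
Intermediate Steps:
$S{\left(d \right)} = 2 d^{2}$ ($S{\left(d \right)} = 2 d d = 2 d^{2}$)
$S^{2}{\left(b \right)} = \left(2 \cdot 1^{2}\right)^{2} = \left(2 \cdot 1\right)^{2} = 2^{2} = 4$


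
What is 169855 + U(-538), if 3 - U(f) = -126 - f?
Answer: 169446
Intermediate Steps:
U(f) = 129 + f (U(f) = 3 - (-126 - f) = 3 + (126 + f) = 129 + f)
169855 + U(-538) = 169855 + (129 - 538) = 169855 - 409 = 169446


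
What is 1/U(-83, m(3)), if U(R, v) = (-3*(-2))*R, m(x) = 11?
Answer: -1/498 ≈ -0.0020080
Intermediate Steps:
U(R, v) = 6*R
1/U(-83, m(3)) = 1/(6*(-83)) = 1/(-498) = -1/498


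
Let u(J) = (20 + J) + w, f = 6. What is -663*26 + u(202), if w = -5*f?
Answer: -17046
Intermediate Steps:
w = -30 (w = -5*6 = -30)
u(J) = -10 + J (u(J) = (20 + J) - 30 = -10 + J)
-663*26 + u(202) = -663*26 + (-10 + 202) = -17238 + 192 = -17046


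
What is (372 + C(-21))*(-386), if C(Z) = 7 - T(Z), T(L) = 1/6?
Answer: -438689/3 ≈ -1.4623e+5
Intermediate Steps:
T(L) = 1/6
C(Z) = 41/6 (C(Z) = 7 - 1*1/6 = 7 - 1/6 = 41/6)
(372 + C(-21))*(-386) = (372 + 41/6)*(-386) = (2273/6)*(-386) = -438689/3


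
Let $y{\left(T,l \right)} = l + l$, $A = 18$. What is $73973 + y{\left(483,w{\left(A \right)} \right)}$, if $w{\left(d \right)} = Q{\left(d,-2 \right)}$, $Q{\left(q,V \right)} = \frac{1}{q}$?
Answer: $\frac{665758}{9} \approx 73973.0$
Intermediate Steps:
$w{\left(d \right)} = \frac{1}{d}$
$y{\left(T,l \right)} = 2 l$
$73973 + y{\left(483,w{\left(A \right)} \right)} = 73973 + \frac{2}{18} = 73973 + 2 \cdot \frac{1}{18} = 73973 + \frac{1}{9} = \frac{665758}{9}$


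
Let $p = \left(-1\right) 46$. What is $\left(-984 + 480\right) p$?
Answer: $23184$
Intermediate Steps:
$p = -46$
$\left(-984 + 480\right) p = \left(-984 + 480\right) \left(-46\right) = \left(-504\right) \left(-46\right) = 23184$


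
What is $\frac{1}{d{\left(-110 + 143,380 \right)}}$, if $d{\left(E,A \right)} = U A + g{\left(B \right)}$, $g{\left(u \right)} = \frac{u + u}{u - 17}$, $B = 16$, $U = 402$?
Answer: $\frac{1}{152728} \approx 6.5476 \cdot 10^{-6}$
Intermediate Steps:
$g{\left(u \right)} = \frac{2 u}{-17 + u}$
$d{\left(E,A \right)} = -32 + 402 A$ ($d{\left(E,A \right)} = 402 A + 2 \cdot 16 \frac{1}{-17 + 16} = 402 A + 2 \cdot 16 \frac{1}{-1} = 402 A + 2 \cdot 16 \left(-1\right) = 402 A - 32 = -32 + 402 A$)
$\frac{1}{d{\left(-110 + 143,380 \right)}} = \frac{1}{-32 + 402 \cdot 380} = \frac{1}{-32 + 152760} = \frac{1}{152728}$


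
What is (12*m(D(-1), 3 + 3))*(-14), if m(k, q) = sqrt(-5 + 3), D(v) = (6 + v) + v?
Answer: -168*I*sqrt(2) ≈ -237.59*I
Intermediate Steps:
D(v) = 6 + 2*v
m(k, q) = I*sqrt(2) (m(k, q) = sqrt(-2) = I*sqrt(2))
(12*m(D(-1), 3 + 3))*(-14) = (12*(I*sqrt(2)))*(-14) = (12*I*sqrt(2))*(-14) = -168*I*sqrt(2)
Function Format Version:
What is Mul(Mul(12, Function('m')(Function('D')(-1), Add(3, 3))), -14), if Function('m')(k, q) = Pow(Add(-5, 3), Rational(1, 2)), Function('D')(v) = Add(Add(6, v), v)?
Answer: Mul(-168, I, Pow(2, Rational(1, 2))) ≈ Mul(-237.59, I)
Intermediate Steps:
Function('D')(v) = Add(6, Mul(2, v))
Function('m')(k, q) = Mul(I, Pow(2, Rational(1, 2))) (Function('m')(k, q) = Pow(-2, Rational(1, 2)) = Mul(I, Pow(2, Rational(1, 2))))
Mul(Mul(12, Function('m')(Function('D')(-1), Add(3, 3))), -14) = Mul(Mul(12, Mul(I, Pow(2, Rational(1, 2)))), -14) = Mul(Mul(12, I, Pow(2, Rational(1, 2))), -14) = Mul(-168, I, Pow(2, Rational(1, 2)))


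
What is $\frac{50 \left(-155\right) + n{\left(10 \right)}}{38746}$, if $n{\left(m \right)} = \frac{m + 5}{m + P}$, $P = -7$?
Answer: $- \frac{7745}{38746} \approx -0.19989$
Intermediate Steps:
$n{\left(m \right)} = \frac{5 + m}{-7 + m}$ ($n{\left(m \right)} = \frac{m + 5}{m - 7} = \frac{5 + m}{-7 + m}$)
$\frac{50 \left(-155\right) + n{\left(10 \right)}}{38746} = \frac{50 \left(-155\right) + \frac{5 + 10}{-7 + 10}}{38746} = \left(-7750 + \frac{1}{3} \cdot 15\right) \frac{1}{38746} = \left(-7750 + 5\right) \frac{1}{38746} = \left(-7745\right) \frac{1}{38746} = - \frac{7745}{38746}$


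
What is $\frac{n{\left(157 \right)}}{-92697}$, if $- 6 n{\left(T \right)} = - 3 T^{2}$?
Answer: $- \frac{24649}{185394} \approx -0.13295$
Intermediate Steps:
$n{\left(T \right)} = \frac{T^{2}}{2}$ ($n{\left(T \right)} = - \frac{\left(-3\right) T^{2}}{6} = \frac{T^{2}}{2}$)
$\frac{n{\left(157 \right)}}{-92697} = \frac{\frac{1}{2} \cdot 157^{2}}{-92697} = \frac{1}{2} \cdot 24649 \left(- \frac{1}{92697}\right) = \frac{24649}{2} \left(- \frac{1}{92697}\right) = - \frac{24649}{185394}$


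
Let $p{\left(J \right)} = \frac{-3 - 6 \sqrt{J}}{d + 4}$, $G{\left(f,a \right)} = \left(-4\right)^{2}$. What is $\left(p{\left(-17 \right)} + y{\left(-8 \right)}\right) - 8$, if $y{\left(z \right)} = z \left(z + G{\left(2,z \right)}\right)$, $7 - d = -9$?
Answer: $- \frac{1443}{20} - \frac{3 i \sqrt{17}}{10} \approx -72.15 - 1.2369 i$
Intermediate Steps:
$d = 16$ ($d = 7 - -9 = 7 + 9 = 16$)
$G{\left(f,a \right)} = 16$
$p{\left(J \right)} = - \frac{3}{20} - \frac{3 \sqrt{J}}{10}$ ($p{\left(J \right)} = \frac{-3 - 6 \sqrt{J}}{16 + 4} = \frac{-3 - 6 \sqrt{J}}{20} = \left(-3 - 6 \sqrt{J}\right) \frac{1}{20} = - \frac{3}{20} - \frac{3 \sqrt{J}}{10}$)
$y{\left(z \right)} = z \left(16 + z\right)$ ($y{\left(z \right)} = z \left(z + 16\right) = z \left(16 + z\right)$)
$\left(p{\left(-17 \right)} + y{\left(-8 \right)}\right) - 8 = \left(\left(- \frac{3}{20} - \frac{3 \sqrt{-17}}{10}\right) - 8 \left(16 - 8\right)\right) - 8 = \left(\left(- \frac{3}{20} - \frac{3 i \sqrt{17}}{10}\right) - 64\right) - 8 = \left(- \frac{1283}{20} - \frac{3 i \sqrt{17}}{10}\right) - 8 = - \frac{1443}{20} - \frac{3 i \sqrt{17}}{10}$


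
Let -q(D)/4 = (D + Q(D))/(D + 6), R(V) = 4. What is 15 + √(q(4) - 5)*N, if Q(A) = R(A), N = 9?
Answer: 15 + 9*I*√205/5 ≈ 15.0 + 25.772*I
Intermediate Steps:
Q(A) = 4
q(D) = -4*(4 + D)/(6 + D) (q(D) = -4*(D + 4)/(D + 6) = -4*(4 + D)/(6 + D))
15 + √(q(4) - 5)*N = 15 + √(4*(-4 - 1*4)/(6 + 4) - 5)*9 = 15 + √(4*(-4 - 4)/10 - 5)*9 = 15 + √(4*(⅒)*(-8) - 5)*9 = 15 + √(-16/5 - 5)*9 = 15 + √(-41/5)*9 = 15 + (I*√205/5)*9 = 15 + 9*I*√205/5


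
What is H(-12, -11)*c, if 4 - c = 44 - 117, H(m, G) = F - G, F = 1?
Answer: 924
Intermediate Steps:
H(m, G) = 1 - G
c = 77 (c = 4 - (44 - 117) = 4 - 1*(-73) = 4 + 73 = 77)
H(-12, -11)*c = (1 - 1*(-11))*77 = (1 + 11)*77 = 12*77 = 924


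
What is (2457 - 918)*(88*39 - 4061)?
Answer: -968031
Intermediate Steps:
(2457 - 918)*(88*39 - 4061) = 1539*(3432 - 4061) = 1539*(-629) = -968031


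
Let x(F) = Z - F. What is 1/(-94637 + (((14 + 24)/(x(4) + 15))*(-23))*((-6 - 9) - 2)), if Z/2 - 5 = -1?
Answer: -1/93855 ≈ -1.0655e-5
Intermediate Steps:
Z = 8 (Z = 10 + 2*(-1) = 10 - 2 = 8)
x(F) = 8 - F
1/(-94637 + (((14 + 24)/(x(4) + 15))*(-23))*((-6 - 9) - 2)) = 1/(-94637 + (((14 + 24)/((8 - 1*4) + 15))*(-23))*((-6 - 9) - 2)) = 1/(-94637 + ((38/((8 - 4) + 15))*(-23))*(-15 - 2)) = 1/(-94637 + ((38/(4 + 15))*(-23))*(-17)) = 1/(-94637 + ((38/19)*(-23))*(-17)) = 1/(-94637 + ((38*(1/19))*(-23))*(-17)) = 1/(-94637 + (2*(-23))*(-17)) = 1/(-94637 - 46*(-17)) = 1/(-94637 + 782) = 1/(-93855) = -1/93855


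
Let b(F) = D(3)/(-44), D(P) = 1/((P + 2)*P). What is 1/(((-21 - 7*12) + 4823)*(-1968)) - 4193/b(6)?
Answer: 25695189717119/9285024 ≈ 2.7674e+6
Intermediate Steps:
D(P) = 1/(P*(2 + P)) (D(P) = 1/((2 + P)*P) = 1/(P*(2 + P)))
b(F) = -1/660 (b(F) = (1/(3*(2 + 3)))/(-44) = ((1/3)/5)*(-1/44) = ((1/3)*(1/5))*(-1/44) = (1/15)*(-1/44) = -1/660)
1/(((-21 - 7*12) + 4823)*(-1968)) - 4193/b(6) = 1/(((-21 - 7*12) + 4823)*(-1968)) - 4193/(-1/660) = -1/1968/((-21 - 84) + 4823) - 4193*(-660) = -1/1968/(-105 + 4823) + 2767380 = -1/1968/4718 + 2767380 = (1/4718)*(-1/1968) + 2767380 = -1/9285024 + 2767380 = 25695189717119/9285024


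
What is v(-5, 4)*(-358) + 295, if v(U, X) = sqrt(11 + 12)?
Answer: 295 - 358*sqrt(23) ≈ -1421.9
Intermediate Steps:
v(U, X) = sqrt(23)
v(-5, 4)*(-358) + 295 = sqrt(23)*(-358) + 295 = -358*sqrt(23) + 295 = 295 - 358*sqrt(23)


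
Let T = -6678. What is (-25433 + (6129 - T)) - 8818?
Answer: -21444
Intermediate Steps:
(-25433 + (6129 - T)) - 8818 = (-25433 + (6129 - 1*(-6678))) - 8818 = (-25433 + (6129 + 6678)) - 8818 = (-25433 + 12807) - 8818 = -12626 - 8818 = -21444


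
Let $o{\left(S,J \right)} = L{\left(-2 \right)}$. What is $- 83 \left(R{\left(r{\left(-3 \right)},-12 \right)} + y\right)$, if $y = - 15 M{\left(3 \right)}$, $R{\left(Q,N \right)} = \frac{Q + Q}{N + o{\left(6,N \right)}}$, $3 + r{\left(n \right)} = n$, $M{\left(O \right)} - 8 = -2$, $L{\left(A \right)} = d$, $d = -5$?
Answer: $\frac{125994}{17} \approx 7411.4$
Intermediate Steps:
$L{\left(A \right)} = -5$
$M{\left(O \right)} = 6$ ($M{\left(O \right)} = 8 - 2 = 6$)
$o{\left(S,J \right)} = -5$
$r{\left(n \right)} = -3 + n$
$R{\left(Q,N \right)} = \frac{2 Q}{-5 + N}$ ($R{\left(Q,N \right)} = \frac{Q + Q}{N - 5} = \frac{2 Q}{-5 + N}$)
$y = -90$ ($y = \left(-15\right) 6 = -90$)
$- 83 \left(R{\left(r{\left(-3 \right)},-12 \right)} + y\right) = - 83 \left(\frac{2 \left(-3 - 3\right)}{-5 - 12} - 90\right) = - 83 \left(2 \left(-6\right) \frac{1}{-17} - 90\right) = - 83 \left(2 \left(-6\right) \left(- \frac{1}{17}\right) - 90\right) = - 83 \left(\frac{12}{17} - 90\right) = \left(-83\right) \left(- \frac{1518}{17}\right) = \frac{125994}{17}$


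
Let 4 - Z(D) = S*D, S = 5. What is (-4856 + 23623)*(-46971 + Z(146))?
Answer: -895129599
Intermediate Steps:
Z(D) = 4 - 5*D
(-4856 + 23623)*(-46971 + Z(146)) = (-4856 + 23623)*(-46971 + (4 - 5*146)) = 18767*(-46971 + (4 - 730)) = 18767*(-46971 - 726) = 18767*(-47697) = -895129599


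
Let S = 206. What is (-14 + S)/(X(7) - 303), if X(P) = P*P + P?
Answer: -192/247 ≈ -0.77733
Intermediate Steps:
X(P) = P + P**2 (X(P) = P**2 + P = P + P**2)
(-14 + S)/(X(7) - 303) = (-14 + 206)/(7*(1 + 7) - 303) = 192/(7*8 - 303) = 192/(56 - 303) = 192/(-247) = 192*(-1/247) = -192/247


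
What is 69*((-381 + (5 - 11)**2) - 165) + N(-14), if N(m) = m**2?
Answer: -34994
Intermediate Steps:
69*((-381 + (5 - 11)**2) - 165) + N(-14) = 69*((-381 + (5 - 11)**2) - 165) + (-14)**2 = 69*((-381 + (-6)**2) - 165) + 196 = 69*((-381 + 36) - 165) + 196 = 69*(-345 - 165) + 196 = 69*(-510) + 196 = -35190 + 196 = -34994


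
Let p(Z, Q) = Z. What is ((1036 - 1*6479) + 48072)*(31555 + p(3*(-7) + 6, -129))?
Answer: 1344518660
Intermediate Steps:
((1036 - 1*6479) + 48072)*(31555 + p(3*(-7) + 6, -129)) = ((1036 - 1*6479) + 48072)*(31555 + (3*(-7) + 6)) = ((1036 - 6479) + 48072)*(31555 + (-21 + 6)) = (-5443 + 48072)*(31555 - 15) = 42629*31540 = 1344518660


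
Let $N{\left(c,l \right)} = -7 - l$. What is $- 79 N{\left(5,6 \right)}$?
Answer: $1027$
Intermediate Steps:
$- 79 N{\left(5,6 \right)} = - 79 \left(-7 - 6\right) = \left(-79\right) \left(-13\right) = 1027$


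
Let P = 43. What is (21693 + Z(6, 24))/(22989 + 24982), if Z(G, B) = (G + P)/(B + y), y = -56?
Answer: 99161/219296 ≈ 0.45218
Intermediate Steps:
Z(G, B) = (43 + G)/(-56 + B) (Z(G, B) = (G + 43)/(B - 56) = (43 + G)/(-56 + B))
(21693 + Z(6, 24))/(22989 + 24982) = (21693 + (43 + 6)/(-56 + 24))/(22989 + 24982) = (21693 + 49/(-32))/47971 = (21693 - 1/32*49)*(1/47971) = (21693 - 49/32)*(1/47971) = (694127/32)*(1/47971) = 99161/219296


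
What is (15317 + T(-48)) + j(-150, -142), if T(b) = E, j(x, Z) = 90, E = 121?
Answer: 15528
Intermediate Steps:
T(b) = 121
(15317 + T(-48)) + j(-150, -142) = (15317 + 121) + 90 = 15438 + 90 = 15528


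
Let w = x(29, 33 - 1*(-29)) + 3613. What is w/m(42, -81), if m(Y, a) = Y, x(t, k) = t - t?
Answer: 3613/42 ≈ 86.024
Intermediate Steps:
x(t, k) = 0
w = 3613 (w = 0 + 3613 = 3613)
w/m(42, -81) = 3613/42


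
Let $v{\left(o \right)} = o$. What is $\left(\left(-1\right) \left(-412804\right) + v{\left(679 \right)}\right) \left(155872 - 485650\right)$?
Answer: $-136357596774$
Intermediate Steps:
$\left(\left(-1\right) \left(-412804\right) + v{\left(679 \right)}\right) \left(155872 - 485650\right) = \left(\left(-1\right) \left(-412804\right) + 679\right) \left(155872 - 485650\right) = \left(412804 + 679\right) \left(-329778\right) = 413483 \left(-329778\right) = -136357596774$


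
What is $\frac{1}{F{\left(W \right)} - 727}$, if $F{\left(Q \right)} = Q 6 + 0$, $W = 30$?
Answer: $- \frac{1}{547} \approx -0.0018282$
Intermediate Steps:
$F{\left(Q \right)} = 6 Q$ ($F{\left(Q \right)} = 6 Q + 0 = 6 Q$)
$\frac{1}{F{\left(W \right)} - 727} = \frac{1}{6 \cdot 30 - 727} = \frac{1}{180 - 727} = \frac{1}{-547} = - \frac{1}{547}$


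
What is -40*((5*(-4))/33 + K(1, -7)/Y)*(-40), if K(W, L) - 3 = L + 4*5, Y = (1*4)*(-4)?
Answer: -84800/33 ≈ -2569.7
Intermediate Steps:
Y = -16 (Y = 4*(-4) = -16)
K(W, L) = 23 + L (K(W, L) = 3 + (L + 4*5) = 3 + (L + 20) = 3 + (20 + L) = 23 + L)
-40*((5*(-4))/33 + K(1, -7)/Y)*(-40) = -40*((5*(-4))/33 + (23 - 7)/(-16))*(-40) = -40*(-20*1/33 + 16*(-1/16))*(-40) = -40*(-20/33 - 1)*(-40) = -40*(-53/33)*(-40) = (2120/33)*(-40) = -84800/33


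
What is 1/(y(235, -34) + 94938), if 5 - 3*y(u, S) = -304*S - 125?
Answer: 1/91536 ≈ 1.0925e-5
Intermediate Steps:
y(u, S) = 130/3 + 304*S/3 (y(u, S) = 5/3 - (-304*S - 125)/3 = 5/3 - (-125 - 304*S)/3 = 5/3 + (125/3 + 304*S/3) = 130/3 + 304*S/3)
1/(y(235, -34) + 94938) = 1/((130/3 + (304/3)*(-34)) + 94938) = 1/((130/3 - 10336/3) + 94938) = 1/(-3402 + 94938) = 1/91536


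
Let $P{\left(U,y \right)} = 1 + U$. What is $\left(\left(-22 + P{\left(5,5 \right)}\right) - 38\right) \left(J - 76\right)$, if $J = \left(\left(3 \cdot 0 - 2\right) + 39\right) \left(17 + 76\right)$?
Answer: $-181710$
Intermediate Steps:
$J = 3441$ ($J = \left(\left(0 - 2\right) + 39\right) 93 = \left(-2 + 39\right) 93 = 37 \cdot 93 = 3441$)
$\left(\left(-22 + P{\left(5,5 \right)}\right) - 38\right) \left(J - 76\right) = \left(\left(-22 + \left(1 + 5\right)\right) - 38\right) \left(3441 - 76\right) = \left(\left(-22 + 6\right) - 38\right) 3365 = \left(-16 - 38\right) 3365 = \left(-54\right) 3365 = -181710$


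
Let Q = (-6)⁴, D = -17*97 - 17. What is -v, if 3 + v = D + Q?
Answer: 373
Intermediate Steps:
D = -1666 (D = -1649 - 17 = -1666)
Q = 1296
v = -373 (v = -3 + (-1666 + 1296) = -3 - 370 = -373)
-v = -1*(-373) = 373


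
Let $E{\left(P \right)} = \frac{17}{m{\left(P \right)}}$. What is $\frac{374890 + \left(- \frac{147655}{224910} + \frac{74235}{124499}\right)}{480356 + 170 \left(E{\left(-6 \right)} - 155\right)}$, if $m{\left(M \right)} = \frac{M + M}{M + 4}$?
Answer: $\frac{2099463895866821}{2545228201874778} \approx 0.82486$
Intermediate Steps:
$m{\left(M \right)} = \frac{2 M}{4 + M}$
$E{\left(P \right)} = \frac{17 \left(4 + P\right)}{2 P}$ ($E{\left(P \right)} = \frac{17}{2 P \frac{1}{4 + P}} = 17 \frac{4 + P}{2 P} = \frac{17 \left(4 + P\right)}{2 P}$)
$\frac{374890 + \left(- \frac{147655}{224910} + \frac{74235}{124499}\right)}{480356 + 170 \left(E{\left(-6 \right)} - 155\right)} = \frac{374890 + \left(- \frac{147655}{224910} + \frac{74235}{124499}\right)}{480356 + 170 \left(\left(\frac{17}{2} + \frac{34}{-6}\right) - 155\right)} = \frac{374890 + \left(\left(-147655\right) \frac{1}{224910} + 74235 \cdot \frac{1}{124499}\right)}{480356 + 170 \left(\left(\frac{17}{2} + 34 \left(- \frac{1}{6}\right)\right) - 155\right)} = \frac{374890 + \left(- \frac{29531}{44982} + \frac{74235}{124499}\right)}{480356 + 170 \left(\left(\frac{17}{2} - \frac{17}{3}\right) - 155\right)} = \frac{374890 - \frac{337341199}{5600214018}}{480356 + 170 \left(\frac{17}{6} - 155\right)} = \frac{2099463895866821}{5600214018 \left(480356 + 170 \left(- \frac{913}{6}\right)\right)} = \frac{2099463895866821}{5600214018 \left(480356 - \frac{77605}{3}\right)} = \frac{2099463895866821}{5600214018 \cdot \frac{1363463}{3}} = \frac{2099463895866821}{5600214018} \cdot \frac{3}{1363463} = \frac{2099463895866821}{2545228201874778}$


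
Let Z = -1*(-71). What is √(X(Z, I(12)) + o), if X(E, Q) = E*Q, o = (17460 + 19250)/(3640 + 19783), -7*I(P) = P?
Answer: I*√3229937586386/163961 ≈ 10.961*I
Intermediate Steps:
I(P) = -P/7
o = 36710/23423 ≈ 1.5673
Z = 71
√(X(Z, I(12)) + o) = √(71*(-⅐*12) + 36710/23423) = √(71*(-12/7) + 36710/23423) = √(-852/7 + 36710/23423) = √(-19699426/163961) = I*√3229937586386/163961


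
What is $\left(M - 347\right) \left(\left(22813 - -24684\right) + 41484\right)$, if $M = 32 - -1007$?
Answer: $61574852$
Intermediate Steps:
$M = 1039$ ($M = 32 + 1007 = 1039$)
$\left(M - 347\right) \left(\left(22813 - -24684\right) + 41484\right) = \left(1039 - 347\right) \left(\left(22813 - -24684\right) + 41484\right) = 692 \left(\left(22813 + 24684\right) + 41484\right) = 692 \left(47497 + 41484\right) = 692 \cdot 88981 = 61574852$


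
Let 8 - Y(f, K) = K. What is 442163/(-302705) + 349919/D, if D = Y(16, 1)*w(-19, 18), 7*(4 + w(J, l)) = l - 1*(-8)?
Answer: -105923115221/605410 ≈ -1.7496e+5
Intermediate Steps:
Y(f, K) = 8 - K
w(J, l) = -20/7 + l/7 (w(J, l) = -4 + (l - 1*(-8))/7 = -4 + (l + 8)/7 = -4 + (8 + l)/7 = -4 + (8/7 + l/7) = -20/7 + l/7)
D = -2 (D = (8 - 1*1)*(-20/7 + (1/7)*18) = (8 - 1)*(-20/7 + 18/7) = 7*(-2/7) = -2)
442163/(-302705) + 349919/D = 442163/(-302705) + 349919/(-2) = 442163*(-1/302705) + 349919*(-1/2) = -442163/302705 - 349919/2 = -105923115221/605410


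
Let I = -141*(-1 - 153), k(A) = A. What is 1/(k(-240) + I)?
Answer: 1/21474 ≈ 4.6568e-5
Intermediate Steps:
I = 21714 (I = -141*(-154) = 21714)
1/(k(-240) + I) = 1/(-240 + 21714) = 1/21474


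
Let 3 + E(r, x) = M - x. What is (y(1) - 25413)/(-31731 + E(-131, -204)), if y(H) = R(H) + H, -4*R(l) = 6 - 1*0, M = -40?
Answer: 7261/9020 ≈ 0.80499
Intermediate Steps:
R(l) = -3/2 (R(l) = -(6 - 1*0)/4 = -(6 + 0)/4 = -¼*6 = -3/2)
y(H) = -3/2 + H
E(r, x) = -43 - x (E(r, x) = -3 + (-40 - x) = -43 - x)
(y(1) - 25413)/(-31731 + E(-131, -204)) = ((-3/2 + 1) - 25413)/(-31731 + (-43 - 1*(-204))) = (-½ - 25413)/(-31731 + (-43 + 204)) = -50827/(2*(-31731 + 161)) = -50827/2/(-31570) = -50827/2*(-1/31570) = 7261/9020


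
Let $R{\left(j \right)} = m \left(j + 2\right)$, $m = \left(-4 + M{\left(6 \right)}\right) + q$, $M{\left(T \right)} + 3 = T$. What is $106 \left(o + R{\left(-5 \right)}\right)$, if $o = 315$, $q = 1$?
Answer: $33390$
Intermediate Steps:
$M{\left(T \right)} = -3 + T$
$m = 0$ ($m = \left(-4 + \left(-3 + 6\right)\right) + 1 = \left(-4 + 3\right) + 1 = -1 + 1 = 0$)
$R{\left(j \right)} = 0$ ($R{\left(j \right)} = 0 \left(j + 2\right) = 0 \left(2 + j\right) = 0$)
$106 \left(o + R{\left(-5 \right)}\right) = 106 \left(315 + 0\right) = 106 \cdot 315 = 33390$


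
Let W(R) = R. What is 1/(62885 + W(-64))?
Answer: 1/62821 ≈ 1.5918e-5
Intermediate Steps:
1/(62885 + W(-64)) = 1/(62885 - 64) = 1/62821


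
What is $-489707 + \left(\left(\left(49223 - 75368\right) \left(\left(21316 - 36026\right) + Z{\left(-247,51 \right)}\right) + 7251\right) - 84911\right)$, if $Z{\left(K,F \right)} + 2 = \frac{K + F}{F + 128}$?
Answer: $\frac{68755063687}{179} \approx 3.8411 \cdot 10^{8}$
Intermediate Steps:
$Z{\left(K,F \right)} = -2 + \frac{F + K}{128 + F}$ ($Z{\left(K,F \right)} = -2 + \frac{K + F}{F + 128} = -2 + \frac{F + K}{128 + F}$)
$-489707 + \left(\left(\left(49223 - 75368\right) \left(\left(21316 - 36026\right) + Z{\left(-247,51 \right)}\right) + 7251\right) - 84911\right) = -489707 - \left(77660 - \left(49223 - 75368\right) \left(\left(21316 - 36026\right) + \frac{-256 - 247 - 51}{128 + 51}\right)\right) = -489707 - \left(77660 + 26145 \left(-14710 + \frac{-256 - 247 - 51}{179}\right)\right) = -489707 - \left(77660 + 26145 \left(-14710 + \frac{1}{179} \left(-554\right)\right)\right) = -489707 - \left(77660 + 26145 \left(-14710 - \frac{554}{179}\right)\right) = -489707 + \left(\left(\left(-26145\right) \left(- \frac{2633644}{179}\right) + 7251\right) - 84911\right) = -489707 + \left(\left(\frac{68856622380}{179} + 7251\right) - 84911\right) = -489707 + \left(\frac{68857920309}{179} - 84911\right) = -489707 + \frac{68842721240}{179} = \frac{68755063687}{179}$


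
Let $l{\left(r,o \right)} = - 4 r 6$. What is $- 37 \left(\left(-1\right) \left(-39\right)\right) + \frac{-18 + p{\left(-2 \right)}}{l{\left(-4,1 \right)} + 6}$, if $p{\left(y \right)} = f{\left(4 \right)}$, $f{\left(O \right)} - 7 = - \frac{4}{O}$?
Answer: $- \frac{24533}{17} \approx -1443.1$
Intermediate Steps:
$f{\left(O \right)} = 7 - \frac{4}{O}$
$p{\left(y \right)} = 6$ ($p{\left(y \right)} = 7 - \frac{4}{4} = 7 - 1 = 6$)
$l{\left(r,o \right)} = - 24 r$
$- 37 \left(\left(-1\right) \left(-39\right)\right) + \frac{-18 + p{\left(-2 \right)}}{l{\left(-4,1 \right)} + 6} = - 37 \left(\left(-1\right) \left(-39\right)\right) + \frac{-18 + 6}{\left(-24\right) \left(-4\right) + 6} = \left(-37\right) 39 - \frac{12}{96 + 6} = -1443 - \frac{12}{102} = -1443 - \frac{2}{17} = - \frac{24533}{17}$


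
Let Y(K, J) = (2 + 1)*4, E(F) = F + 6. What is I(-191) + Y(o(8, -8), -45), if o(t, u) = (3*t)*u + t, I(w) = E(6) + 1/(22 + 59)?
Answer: 1945/81 ≈ 24.012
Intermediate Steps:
E(F) = 6 + F
I(w) = 973/81 (I(w) = (6 + 6) + 1/(22 + 59) = 12 + 1/81 = 973/81)
o(t, u) = t + 3*t*u (o(t, u) = 3*t*u + t = t + 3*t*u)
Y(K, J) = 12 (Y(K, J) = 3*4 = 12)
I(-191) + Y(o(8, -8), -45) = 973/81 + 12 = 1945/81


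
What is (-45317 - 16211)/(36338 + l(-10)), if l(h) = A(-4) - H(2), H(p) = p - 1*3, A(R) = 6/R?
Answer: -123056/72675 ≈ -1.6932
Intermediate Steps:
H(p) = -3 + p (H(p) = p - 3 = -3 + p)
l(h) = -½ (l(h) = 6/(-4) - (-3 + 2) = 6*(-¼) - 1*(-1) = -3/2 + 1 = -½)
(-45317 - 16211)/(36338 + l(-10)) = (-45317 - 16211)/(36338 - ½) = -61528/72675/2 = -61528*2/72675 = -123056/72675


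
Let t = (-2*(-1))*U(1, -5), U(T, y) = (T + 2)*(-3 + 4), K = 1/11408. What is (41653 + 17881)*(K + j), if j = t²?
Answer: 12224979463/5704 ≈ 2.1432e+6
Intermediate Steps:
K = 1/11408 ≈ 8.7658e-5
U(T, y) = 2 + T (U(T, y) = (2 + T)*1 = 2 + T)
t = 6 (t = (-2*(-1))*(2 + 1) = 2*3 = 6)
j = 36 (j = 6² = 36)
(41653 + 17881)*(K + j) = (41653 + 17881)*(1/11408 + 36) = 59534*(410689/11408) = 12224979463/5704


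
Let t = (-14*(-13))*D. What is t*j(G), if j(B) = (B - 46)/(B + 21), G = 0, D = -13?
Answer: 15548/3 ≈ 5182.7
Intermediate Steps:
t = -2366 (t = -14*(-13)*(-13) = 182*(-13) = -2366)
j(B) = (-46 + B)/(21 + B)
t*j(G) = -2366*(-46 + 0)/(21 + 0) = -2366*(-46)/21 = -338*(-46)/3 = -2366*(-46/21) = 15548/3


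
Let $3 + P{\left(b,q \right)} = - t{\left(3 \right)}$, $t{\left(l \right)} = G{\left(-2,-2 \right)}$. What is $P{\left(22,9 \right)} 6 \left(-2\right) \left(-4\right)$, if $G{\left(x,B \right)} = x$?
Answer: $-48$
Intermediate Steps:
$t{\left(l \right)} = -2$
$P{\left(b,q \right)} = -1$ ($P{\left(b,q \right)} = -3 - -2 = -3 + 2 = -1$)
$P{\left(22,9 \right)} 6 \left(-2\right) \left(-4\right) = - 6 \left(-2\right) \left(-4\right) = - \left(-12\right) \left(-4\right) = \left(-1\right) 48 = -48$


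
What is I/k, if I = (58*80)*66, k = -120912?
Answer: -580/229 ≈ -2.5328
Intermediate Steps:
I = 306240 (I = 4640*66 = 306240)
I/k = 306240/(-120912) = 306240*(-1/120912) = -580/229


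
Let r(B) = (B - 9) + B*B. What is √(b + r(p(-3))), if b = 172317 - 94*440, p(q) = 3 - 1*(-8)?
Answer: 2*√32770 ≈ 362.05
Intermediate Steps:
p(q) = 11 (p(q) = 3 + 8 = 11)
r(B) = -9 + B + B² (r(B) = (-9 + B) + B² = -9 + B + B²)
b = 130957 (b = 172317 - 41360 = 130957)
√(b + r(p(-3))) = √(130957 + (-9 + 11 + 11²)) = √(130957 + (-9 + 11 + 121)) = √(130957 + 123) = √131080 = 2*√32770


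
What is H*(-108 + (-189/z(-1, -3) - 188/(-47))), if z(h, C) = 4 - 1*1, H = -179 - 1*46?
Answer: 37575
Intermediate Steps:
H = -225 (H = -179 - 46 = -225)
z(h, C) = 3 (z(h, C) = 4 - 1 = 3)
H*(-108 + (-189/z(-1, -3) - 188/(-47))) = -225*(-108 + (-189/3 - 188/(-47))) = -225*(-108 + (-189*⅓ - 188*(-1/47))) = -225*(-108 + (-63 + 4)) = -225*(-108 - 59) = -225*(-167) = 37575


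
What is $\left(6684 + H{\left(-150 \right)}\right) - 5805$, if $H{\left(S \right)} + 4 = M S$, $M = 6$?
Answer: $-25$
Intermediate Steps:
$H{\left(S \right)} = -4 + 6 S$
$\left(6684 + H{\left(-150 \right)}\right) - 5805 = \left(6684 + \left(-4 + 6 \left(-150\right)\right)\right) - 5805 = \left(6684 - 904\right) - 5805 = 5780 - 5805 = -25$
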